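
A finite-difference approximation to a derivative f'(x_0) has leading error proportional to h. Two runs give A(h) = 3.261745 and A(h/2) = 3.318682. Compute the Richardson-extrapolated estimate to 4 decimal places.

The leading error scales as h; refining by a factor of 2 reduces it by 2^1 = 2.
Extrapolated value = (2·A(h/2) − A(h)) / (2 − 1)
= (2·3.318682 − 3.261745) / 1
= 3.375619 / 1 = 3.375619

3.3756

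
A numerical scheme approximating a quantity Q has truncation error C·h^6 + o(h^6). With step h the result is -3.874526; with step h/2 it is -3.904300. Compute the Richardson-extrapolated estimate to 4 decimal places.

Extrapolated value = (64·A(h/2) − A(h)) / (64 − 1)
= (64·(-3.904300) − (-3.874526)) / 63
= -246.000674 / 63 = -3.904773

-3.9048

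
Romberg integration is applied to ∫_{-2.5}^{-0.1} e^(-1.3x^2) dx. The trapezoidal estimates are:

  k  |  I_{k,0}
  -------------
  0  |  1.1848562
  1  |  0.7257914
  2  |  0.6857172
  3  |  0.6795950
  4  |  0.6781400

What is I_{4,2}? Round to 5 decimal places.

I_{3,1} = 0.6795950 + (0.6795950 − 0.6857172)/3 = 0.6775543
I_{4,1} = (4·0.6781400 − 0.6795950) / 3 = 0.6776550
I_{4,2} = 0.6776550 + (0.6776550 − 0.6775543)/15 = 0.6776617

0.67766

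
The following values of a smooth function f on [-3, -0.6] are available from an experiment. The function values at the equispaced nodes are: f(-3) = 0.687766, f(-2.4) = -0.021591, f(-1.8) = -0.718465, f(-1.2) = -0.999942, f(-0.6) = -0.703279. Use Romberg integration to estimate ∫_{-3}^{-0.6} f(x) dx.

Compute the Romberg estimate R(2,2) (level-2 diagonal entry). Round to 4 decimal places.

-1.1045

R(0,0) (trapezoid, 1 panel, h=2.4000): -0.018616
R(1,0) (trapezoid, 2 panels, h=1.2000): -0.871466
R(2,0) (trapezoid, 4 panels, h=0.6000): -1.048653
R(1,1) = -0.871466 + (-0.871466 − (-0.018616))/3 = -1.155749
R(2,1) = -1.048653 + (-1.048653 − (-0.871466))/3 = -1.107715
R(2,2) = -1.107715 + (-1.107715 − (-1.155749))/15 = -1.104513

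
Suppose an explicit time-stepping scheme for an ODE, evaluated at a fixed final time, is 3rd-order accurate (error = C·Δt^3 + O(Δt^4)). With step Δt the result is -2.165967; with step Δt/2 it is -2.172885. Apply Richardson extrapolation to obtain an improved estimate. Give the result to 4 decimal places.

-2.1739

The leading error scales as Δt^3; refining by a factor of 2 reduces it by 2^3 = 8.
Extrapolated value = (8·A(Δt/2) − A(Δt)) / (8 − 1)
= (8·(-2.172885) − (-2.165967)) / 7
= -15.217113 / 7 = -2.173873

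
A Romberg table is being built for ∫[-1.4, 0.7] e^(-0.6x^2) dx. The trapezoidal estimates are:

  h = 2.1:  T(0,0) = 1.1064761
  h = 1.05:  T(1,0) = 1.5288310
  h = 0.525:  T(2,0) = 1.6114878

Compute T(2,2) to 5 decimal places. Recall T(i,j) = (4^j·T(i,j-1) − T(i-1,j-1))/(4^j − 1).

1.63700

T(1,1) = (4·1.5288310 − 1.1064761) / 3 = 1.6696160
T(2,1) = (4·1.6114878 − 1.5288310) / 3 = 1.6390401
T(2,2) = 1.6390401 + (1.6390401 − 1.6696160)/15 = 1.6370017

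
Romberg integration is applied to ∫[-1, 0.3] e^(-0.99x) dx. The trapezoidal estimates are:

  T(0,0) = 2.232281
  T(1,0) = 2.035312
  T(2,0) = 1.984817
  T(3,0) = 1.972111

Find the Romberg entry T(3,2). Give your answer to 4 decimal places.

Richardson extrapolation on the trapezoidal column (denominator 4−1=3):
T(2,1) = 1.984817 + (1.984817 − 2.035312)/3 = 1.967985
T(3,1) = 1.972111 + (1.972111 − 1.984817)/3 = 1.967876
T(3,2) = (16·1.967876 − 1.967985) / 15 = 1.967869
(Column j=1 coincides with Simpson's rule on the same nodes.)

1.9679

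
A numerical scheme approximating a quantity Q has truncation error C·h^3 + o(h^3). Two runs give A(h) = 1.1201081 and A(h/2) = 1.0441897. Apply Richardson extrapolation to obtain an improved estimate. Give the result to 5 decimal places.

The leading error scales as h^3; refining by a factor of 2 reduces it by 2^3 = 8.
Extrapolated value = (8·A(h/2) − A(h)) / (8 − 1)
= (8·1.0441897 − 1.1201081) / 7
= 7.2334095 / 7 = 1.0333442

1.03334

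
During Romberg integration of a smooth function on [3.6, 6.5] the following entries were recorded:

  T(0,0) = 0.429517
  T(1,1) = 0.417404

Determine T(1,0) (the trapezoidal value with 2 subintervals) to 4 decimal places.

0.4204

From T(1,1) = (4·T(1,0) − T(0,0))/3, solve for T(1,0):
4·T(1,0) = 3·0.417404 + 0.429517 = 1.681729
T(1,0) = 0.420432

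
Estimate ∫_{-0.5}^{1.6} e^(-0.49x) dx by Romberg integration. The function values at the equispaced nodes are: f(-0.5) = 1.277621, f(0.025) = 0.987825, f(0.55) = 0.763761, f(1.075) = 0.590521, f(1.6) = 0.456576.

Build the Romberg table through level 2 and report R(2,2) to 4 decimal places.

R(0,0) (trapezoid, 1 panel, h=2.1000): 1.820907
R(1,0) (trapezoid, 2 panels, h=1.0500): 1.712402
R(2,0) (trapezoid, 4 panels, h=0.5250): 1.684833
R(1,1) = 1.712402 + (1.712402 − 1.820907)/3 = 1.676234
R(2,1) = 1.684833 + (1.684833 − 1.712402)/3 = 1.675643
R(2,2) = 1.675643 + (1.675643 − 1.676234)/15 = 1.675604

1.6756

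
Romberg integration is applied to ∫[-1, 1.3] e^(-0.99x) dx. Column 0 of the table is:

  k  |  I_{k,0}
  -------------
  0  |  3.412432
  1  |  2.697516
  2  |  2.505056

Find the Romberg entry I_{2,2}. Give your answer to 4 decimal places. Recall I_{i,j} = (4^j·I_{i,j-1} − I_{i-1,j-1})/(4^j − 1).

2.4397

I_{1,1} = (4·2.697516 − 3.412432) / 3 = 2.459211
I_{2,1} = 2.505056 + (2.505056 − 2.697516)/3 = 2.440903
I_{2,2} = (16·2.440903 − 2.459211) / 15 = 2.439682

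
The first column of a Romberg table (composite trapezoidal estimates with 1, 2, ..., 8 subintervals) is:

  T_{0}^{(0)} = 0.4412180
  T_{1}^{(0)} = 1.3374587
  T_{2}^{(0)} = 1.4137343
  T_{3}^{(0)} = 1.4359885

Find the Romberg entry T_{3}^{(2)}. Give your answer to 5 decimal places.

1.44369

Richardson extrapolation on the trapezoidal column (denominator 4−1=3):
T_{2}^{(1)} = (4·1.4137343 − 1.3374587) / 3 = 1.4391595
T_{3}^{(1)} = (4·1.4359885 − 1.4137343) / 3 = 1.4434066
T_{3}^{(2)} = (16·1.4434066 − 1.4391595) / 15 = 1.4436897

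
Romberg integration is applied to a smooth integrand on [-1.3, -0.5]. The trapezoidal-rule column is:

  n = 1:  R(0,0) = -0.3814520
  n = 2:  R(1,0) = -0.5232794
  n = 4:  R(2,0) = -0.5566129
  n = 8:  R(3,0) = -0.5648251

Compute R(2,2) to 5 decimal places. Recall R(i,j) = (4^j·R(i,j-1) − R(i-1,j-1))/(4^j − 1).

-0.56754

R(1,1) = -0.5232794 + (-0.5232794 − (-0.3814520))/3 = -0.5705552
R(2,1) = (4·(-0.5566129) − (-0.5232794)) / 3 = -0.5677241
R(2,2) = -0.5677241 + (-0.5677241 − (-0.5705552))/15 = -0.5675354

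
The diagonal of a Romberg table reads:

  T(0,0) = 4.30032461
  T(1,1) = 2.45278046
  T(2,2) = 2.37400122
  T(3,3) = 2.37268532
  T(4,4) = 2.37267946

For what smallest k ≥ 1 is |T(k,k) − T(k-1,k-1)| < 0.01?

|T(1,1) − T(0,0)| = 1.84754415 ≥ 0.01
|T(2,2) − T(1,1)| = 0.07877924 ≥ 0.01
|T(3,3) − T(2,2)| = 0.00131590 < 0.01

k = 3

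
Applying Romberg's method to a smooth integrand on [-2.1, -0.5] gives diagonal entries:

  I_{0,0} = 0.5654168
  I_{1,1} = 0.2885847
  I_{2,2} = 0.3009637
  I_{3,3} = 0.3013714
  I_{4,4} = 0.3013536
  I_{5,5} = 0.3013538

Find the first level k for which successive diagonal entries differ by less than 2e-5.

k = 4

|I_{1,1} − I_{0,0}| = 0.2768321 ≥ 2e-5
|I_{2,2} − I_{1,1}| = 0.0123790 ≥ 2e-5
|I_{3,3} − I_{2,2}| = 0.0004077 ≥ 2e-5
|I_{4,4} − I_{3,3}| = 0.0000178 < 2e-5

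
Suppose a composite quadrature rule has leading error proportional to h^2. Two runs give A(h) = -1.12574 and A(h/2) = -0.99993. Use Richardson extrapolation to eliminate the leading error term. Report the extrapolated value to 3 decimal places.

The leading error scales as h^2; refining by a factor of 2 reduces it by 2^2 = 4.
Extrapolated value = (4·A(h/2) − A(h)) / (4 − 1)
= (4·(-0.99993) − (-1.12574)) / 3
= -2.87398 / 3 = -0.95799

-0.958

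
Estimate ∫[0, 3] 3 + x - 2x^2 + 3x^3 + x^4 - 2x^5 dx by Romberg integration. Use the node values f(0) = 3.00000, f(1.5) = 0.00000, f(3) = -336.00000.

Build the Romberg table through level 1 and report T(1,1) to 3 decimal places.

-166.500

T(0,0) (trapezoid, 1 panel, h=3.0000): -499.50000
T(1,0) (trapezoid, 2 panels, h=1.5000): -249.75000
T(1,1) = -249.75000 + (-249.75000 − (-499.50000))/3 = -166.50000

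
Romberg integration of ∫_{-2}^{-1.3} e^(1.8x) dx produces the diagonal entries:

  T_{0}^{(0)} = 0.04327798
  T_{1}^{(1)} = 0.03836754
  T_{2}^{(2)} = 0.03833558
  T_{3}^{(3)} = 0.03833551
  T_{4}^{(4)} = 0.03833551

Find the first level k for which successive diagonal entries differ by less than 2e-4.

|T_{1}^{(1)} − T_{0}^{(0)}| = 0.00491044 ≥ 2e-4
|T_{2}^{(2)} − T_{1}^{(1)}| = 0.00003196 < 2e-4

k = 2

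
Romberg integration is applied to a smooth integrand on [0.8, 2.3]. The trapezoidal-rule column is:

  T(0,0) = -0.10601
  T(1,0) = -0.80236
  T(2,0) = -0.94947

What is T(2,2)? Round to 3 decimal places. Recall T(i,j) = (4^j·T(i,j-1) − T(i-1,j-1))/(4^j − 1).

-0.996

Richardson extrapolation on the trapezoidal column (denominator 4−1=3):
T(1,1) = (4·(-0.80236) − (-0.10601)) / 3 = -1.03448
T(2,1) = (4·(-0.94947) − (-0.80236)) / 3 = -0.99851
T(2,2) = -0.99851 + (-0.99851 − (-1.03448))/15 = -0.99611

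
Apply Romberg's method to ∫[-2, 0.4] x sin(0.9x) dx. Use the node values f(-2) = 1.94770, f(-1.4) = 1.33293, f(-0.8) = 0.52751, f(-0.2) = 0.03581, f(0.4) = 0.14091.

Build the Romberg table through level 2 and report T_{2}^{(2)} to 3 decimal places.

T_{0}^{(0)} (trapezoid, 1 panel, h=2.4000): 2.50633
T_{1}^{(0)} (trapezoid, 2 panels, h=1.2000): 1.88618
T_{2}^{(0)} (trapezoid, 4 panels, h=0.6000): 1.76433
T_{1}^{(1)} = 1.88618 + (1.88618 − 2.50633)/3 = 1.67946
T_{2}^{(1)} = 1.76433 + (1.76433 − 1.88618)/3 = 1.72371
T_{2}^{(2)} = 1.72371 + (1.72371 − 1.67946)/15 = 1.72666

1.727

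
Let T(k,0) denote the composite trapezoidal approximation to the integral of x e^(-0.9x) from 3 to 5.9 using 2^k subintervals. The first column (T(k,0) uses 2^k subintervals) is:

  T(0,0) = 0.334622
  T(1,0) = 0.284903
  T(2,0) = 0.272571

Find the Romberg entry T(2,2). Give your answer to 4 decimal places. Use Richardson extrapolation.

0.2685

Richardson extrapolation on the trapezoidal column (denominator 4−1=3):
T(1,1) = 0.284903 + (0.284903 − 0.334622)/3 = 0.268330
T(2,1) = (4·0.272571 − 0.284903) / 3 = 0.268460
T(2,2) = 0.268460 + (0.268460 − 0.268330)/15 = 0.268469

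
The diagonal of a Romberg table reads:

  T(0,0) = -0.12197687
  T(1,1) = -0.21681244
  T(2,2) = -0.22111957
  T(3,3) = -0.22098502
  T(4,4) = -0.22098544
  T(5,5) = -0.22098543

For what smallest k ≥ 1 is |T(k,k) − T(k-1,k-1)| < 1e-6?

|T(1,1) − T(0,0)| = 0.09483557 ≥ 1e-6
|T(2,2) − T(1,1)| = 0.00430713 ≥ 1e-6
|T(3,3) − T(2,2)| = 0.00013455 ≥ 1e-6
|T(4,4) − T(3,3)| = 0.00000042 < 1e-6

k = 4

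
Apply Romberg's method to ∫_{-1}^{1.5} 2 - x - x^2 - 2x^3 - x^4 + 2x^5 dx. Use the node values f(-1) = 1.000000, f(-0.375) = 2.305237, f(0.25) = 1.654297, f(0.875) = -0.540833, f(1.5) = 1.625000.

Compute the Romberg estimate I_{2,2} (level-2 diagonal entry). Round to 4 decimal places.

2.6302

I_{0,0} (trapezoid, 1 panel, h=2.5000): 3.281250
I_{1,0} (trapezoid, 2 panels, h=1.2500): 3.708496
I_{2,0} (trapezoid, 4 panels, h=0.6250): 2.957001
I_{1,1} = 3.708496 + (3.708496 − 3.281250)/3 = 3.850911
I_{2,1} = 2.957001 + (2.957001 − 3.708496)/3 = 2.706503
I_{2,2} = 2.706503 + (2.706503 − 3.850911)/15 = 2.630209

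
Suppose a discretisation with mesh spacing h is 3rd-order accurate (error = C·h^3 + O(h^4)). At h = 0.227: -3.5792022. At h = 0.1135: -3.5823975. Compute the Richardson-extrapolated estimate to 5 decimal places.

The leading error scales as h^3; refining by a factor of 2 reduces it by 2^3 = 8.
Extrapolated value = (8·A(h/2) − A(h)) / (8 − 1)
= (8·(-3.5823975) − (-3.5792022)) / 7
= -25.0799778 / 7 = -3.5828540

-3.58285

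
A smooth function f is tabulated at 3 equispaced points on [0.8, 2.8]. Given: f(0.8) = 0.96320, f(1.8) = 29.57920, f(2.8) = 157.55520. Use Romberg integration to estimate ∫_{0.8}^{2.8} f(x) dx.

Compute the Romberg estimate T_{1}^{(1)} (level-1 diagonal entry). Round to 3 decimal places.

T_{0}^{(0)} (trapezoid, 1 panel, h=2.0000): 158.51840
T_{1}^{(0)} (trapezoid, 2 panels, h=1.0000): 108.83840
T_{1}^{(1)} = 108.83840 + (108.83840 − 158.51840)/3 = 92.27840

92.278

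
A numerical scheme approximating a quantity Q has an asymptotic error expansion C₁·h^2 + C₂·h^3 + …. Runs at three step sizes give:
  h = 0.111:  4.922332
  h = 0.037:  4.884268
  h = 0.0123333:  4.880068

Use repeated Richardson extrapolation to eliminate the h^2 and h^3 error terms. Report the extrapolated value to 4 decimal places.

4.8795

First eliminate the h^2 term (factor 3^2 = 9):
  B₁ = (9·4.884268 − 4.922332)/8 = 4.879510
  B₂ = (9·4.880068 − 4.884268)/8 = 4.879543
Then eliminate the h^3 term (factor 3^3 = 27):
  (27·4.879543 − 4.879510)/26 = 4.879544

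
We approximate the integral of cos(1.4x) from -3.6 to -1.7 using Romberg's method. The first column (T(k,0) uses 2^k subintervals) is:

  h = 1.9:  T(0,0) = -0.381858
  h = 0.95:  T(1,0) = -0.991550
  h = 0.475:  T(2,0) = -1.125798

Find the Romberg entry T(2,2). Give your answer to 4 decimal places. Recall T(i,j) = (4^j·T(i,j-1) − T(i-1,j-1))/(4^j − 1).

Richardson extrapolation on the trapezoidal column (denominator 4−1=3):
T(1,1) = (4·(-0.991550) − (-0.381858)) / 3 = -1.194781
T(2,1) = -1.125798 + (-1.125798 − (-0.991550))/3 = -1.170547
T(2,2) = -1.170547 + (-1.170547 − (-1.194781))/15 = -1.168931

-1.1689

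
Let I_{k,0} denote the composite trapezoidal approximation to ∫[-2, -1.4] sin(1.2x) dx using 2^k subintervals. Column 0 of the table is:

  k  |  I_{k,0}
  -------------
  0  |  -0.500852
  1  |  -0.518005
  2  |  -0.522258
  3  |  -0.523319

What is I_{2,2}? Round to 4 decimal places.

Richardson extrapolation on the trapezoidal column (denominator 4−1=3):
I_{1,1} = -0.518005 + (-0.518005 − (-0.500852))/3 = -0.523723
I_{2,1} = (4·(-0.522258) − (-0.518005)) / 3 = -0.523676
I_{2,2} = (16·(-0.523676) − (-0.523723)) / 15 = -0.523673

-0.5237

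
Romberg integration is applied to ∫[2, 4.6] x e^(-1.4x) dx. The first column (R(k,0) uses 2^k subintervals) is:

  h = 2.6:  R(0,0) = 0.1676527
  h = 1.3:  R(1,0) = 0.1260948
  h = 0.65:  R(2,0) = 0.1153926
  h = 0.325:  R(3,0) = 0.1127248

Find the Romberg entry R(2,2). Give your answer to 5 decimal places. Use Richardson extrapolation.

Richardson extrapolation on the trapezoidal column (denominator 4−1=3):
R(1,1) = (4·0.1260948 − 0.1676527) / 3 = 0.1122422
R(2,1) = 0.1153926 + (0.1153926 − 0.1260948)/3 = 0.1118252
R(2,2) = 0.1118252 + (0.1118252 − 0.1122422)/15 = 0.1117974

0.11180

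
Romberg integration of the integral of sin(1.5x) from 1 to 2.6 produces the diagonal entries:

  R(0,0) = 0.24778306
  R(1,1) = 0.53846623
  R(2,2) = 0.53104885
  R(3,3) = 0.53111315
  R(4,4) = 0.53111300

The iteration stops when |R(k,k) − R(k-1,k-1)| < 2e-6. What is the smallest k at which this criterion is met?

k = 4

|R(1,1) − R(0,0)| = 0.29068317 ≥ 2e-6
|R(2,2) − R(1,1)| = 0.00741738 ≥ 2e-6
|R(3,3) − R(2,2)| = 0.00006430 ≥ 2e-6
|R(4,4) − R(3,3)| = 0.00000015 < 2e-6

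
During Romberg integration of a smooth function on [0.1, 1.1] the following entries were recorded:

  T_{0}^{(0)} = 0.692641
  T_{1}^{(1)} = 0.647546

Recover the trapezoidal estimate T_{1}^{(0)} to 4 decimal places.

0.6588

From T_{1}^{(1)} = (4·T_{1}^{(0)} − T_{0}^{(0)})/3, solve for T_{1}^{(0)}:
4·T_{1}^{(0)} = 3·0.647546 + 0.692641 = 2.635279
T_{1}^{(0)} = 0.658820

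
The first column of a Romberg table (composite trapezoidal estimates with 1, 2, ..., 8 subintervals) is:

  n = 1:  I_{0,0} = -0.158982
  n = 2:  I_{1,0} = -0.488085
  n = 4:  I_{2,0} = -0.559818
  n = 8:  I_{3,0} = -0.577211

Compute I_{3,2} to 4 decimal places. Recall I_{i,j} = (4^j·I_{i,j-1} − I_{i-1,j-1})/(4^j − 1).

-0.5830

Richardson extrapolation on the trapezoidal column (denominator 4−1=3):
I_{2,1} = -0.559818 + (-0.559818 − (-0.488085))/3 = -0.583729
I_{3,1} = (4·(-0.577211) − (-0.559818)) / 3 = -0.583009
I_{3,2} = (16·(-0.583009) − (-0.583729)) / 15 = -0.582961
(Column j=1 coincides with Simpson's rule on the same nodes.)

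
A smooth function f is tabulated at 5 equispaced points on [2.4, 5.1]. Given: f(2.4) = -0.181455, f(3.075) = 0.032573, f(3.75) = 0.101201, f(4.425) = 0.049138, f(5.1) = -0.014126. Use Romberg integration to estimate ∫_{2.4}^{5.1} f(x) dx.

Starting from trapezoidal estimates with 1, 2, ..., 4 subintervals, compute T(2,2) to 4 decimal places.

0.0738

T(0,0) (trapezoid, 1 panel, h=2.7000): -0.264034
T(1,0) (trapezoid, 2 panels, h=1.3500): 0.004604
T(2,0) (trapezoid, 4 panels, h=0.6750): 0.057457
T(1,1) = 0.004604 + (0.004604 − (-0.264034))/3 = 0.094150
T(2,1) = 0.057457 + (0.057457 − 0.004604)/3 = 0.075075
T(2,2) = 0.075075 + (0.075075 − 0.094150)/15 = 0.073803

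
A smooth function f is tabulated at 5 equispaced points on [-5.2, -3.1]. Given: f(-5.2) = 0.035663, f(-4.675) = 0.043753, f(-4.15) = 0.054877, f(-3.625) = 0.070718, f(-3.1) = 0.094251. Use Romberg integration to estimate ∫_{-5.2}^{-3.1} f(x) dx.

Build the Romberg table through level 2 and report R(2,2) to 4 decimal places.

R(0,0) (trapezoid, 1 panel, h=2.1000): 0.136410
R(1,0) (trapezoid, 2 panels, h=1.0500): 0.125826
R(2,0) (trapezoid, 4 panels, h=0.5250): 0.123010
R(1,1) = 0.125826 + (0.125826 − 0.136410)/3 = 0.122298
R(2,1) = 0.123010 + (0.123010 − 0.125826)/3 = 0.122071
R(2,2) = 0.122071 + (0.122071 − 0.122298)/15 = 0.122056

0.1221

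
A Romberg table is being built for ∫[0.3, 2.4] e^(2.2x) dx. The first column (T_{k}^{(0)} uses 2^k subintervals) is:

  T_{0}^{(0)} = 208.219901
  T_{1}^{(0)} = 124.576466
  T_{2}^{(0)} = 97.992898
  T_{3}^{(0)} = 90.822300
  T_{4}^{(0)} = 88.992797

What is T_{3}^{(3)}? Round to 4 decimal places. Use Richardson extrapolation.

88.3816

T_{1}^{(1)} = (4·124.576466 − 208.219901) / 3 = 96.695321
T_{2}^{(1)} = (4·97.992898 − 124.576466) / 3 = 89.131709
T_{3}^{(1)} = 90.822300 + (90.822300 − 97.992898)/3 = 88.432101
T_{2}^{(2)} = (16·89.131709 − 96.695321) / 15 = 88.627468
T_{3}^{(2)} = 88.432101 + (88.432101 − 89.131709)/15 = 88.385460
T_{3}^{(3)} = (64·88.385460 − 88.627468) / 63 = 88.381619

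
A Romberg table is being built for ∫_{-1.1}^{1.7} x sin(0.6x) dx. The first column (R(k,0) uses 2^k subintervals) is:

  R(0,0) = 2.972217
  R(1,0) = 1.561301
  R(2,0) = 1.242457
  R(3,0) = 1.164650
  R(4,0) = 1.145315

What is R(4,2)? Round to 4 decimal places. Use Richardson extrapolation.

1.1389

Richardson extrapolation on the trapezoidal column (denominator 4−1=3):
R(3,1) = (4·1.164650 − 1.242457) / 3 = 1.138714
R(4,1) = 1.145315 + (1.145315 − 1.164650)/3 = 1.138870
R(4,2) = (16·1.138870 − 1.138714) / 15 = 1.138880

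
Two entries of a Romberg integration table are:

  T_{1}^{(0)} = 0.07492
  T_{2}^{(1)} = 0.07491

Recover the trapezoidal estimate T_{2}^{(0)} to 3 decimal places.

0.075

From T_{2}^{(1)} = (4·T_{2}^{(0)} − T_{1}^{(0)})/3, solve for T_{2}^{(0)}:
4·T_{2}^{(0)} = 3·0.07491 + 0.07492 = 0.29965
T_{2}^{(0)} = 0.07491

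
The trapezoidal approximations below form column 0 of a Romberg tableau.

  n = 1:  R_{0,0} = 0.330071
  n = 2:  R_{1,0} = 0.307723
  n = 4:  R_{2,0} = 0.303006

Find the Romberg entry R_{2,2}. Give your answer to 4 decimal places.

0.3015

Richardson extrapolation on the trapezoidal column (denominator 4−1=3):
R_{1,1} = 0.307723 + (0.307723 − 0.330071)/3 = 0.300274
R_{2,1} = 0.303006 + (0.303006 − 0.307723)/3 = 0.301434
R_{2,2} = 0.301434 + (0.301434 − 0.300274)/15 = 0.301511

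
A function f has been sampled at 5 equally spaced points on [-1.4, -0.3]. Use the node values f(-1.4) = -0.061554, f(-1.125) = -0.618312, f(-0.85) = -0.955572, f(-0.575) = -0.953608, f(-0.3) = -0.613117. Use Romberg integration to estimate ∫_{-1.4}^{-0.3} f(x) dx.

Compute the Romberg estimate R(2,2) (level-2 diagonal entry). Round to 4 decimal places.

-0.8127

R(0,0) (trapezoid, 1 panel, h=1.1000): -0.371069
R(1,0) (trapezoid, 2 panels, h=0.5500): -0.711099
R(2,0) (trapezoid, 4 panels, h=0.2750): -0.787828
R(1,1) = -0.711099 + (-0.711099 − (-0.371069))/3 = -0.824442
R(2,1) = -0.787828 + (-0.787828 − (-0.711099))/3 = -0.813404
R(2,2) = -0.813404 + (-0.813404 − (-0.824442))/15 = -0.812668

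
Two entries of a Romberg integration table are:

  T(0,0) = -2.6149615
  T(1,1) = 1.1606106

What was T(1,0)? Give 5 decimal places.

From T(1,1) = (4·T(1,0) − T(0,0))/3, solve for T(1,0):
4·T(1,0) = 3·1.1606106 + (-2.6149615) = 0.8668703
T(1,0) = 0.2167176

0.21672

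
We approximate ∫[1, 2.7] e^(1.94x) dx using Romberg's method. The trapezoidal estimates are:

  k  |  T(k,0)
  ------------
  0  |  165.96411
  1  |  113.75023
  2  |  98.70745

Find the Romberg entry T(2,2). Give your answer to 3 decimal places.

93.516

Richardson extrapolation on the trapezoidal column (denominator 4−1=3):
T(1,1) = (4·113.75023 − 165.96411) / 3 = 96.34560
T(2,1) = (4·98.70745 − 113.75023) / 3 = 93.69319
T(2,2) = (16·93.69319 − 96.34560) / 15 = 93.51636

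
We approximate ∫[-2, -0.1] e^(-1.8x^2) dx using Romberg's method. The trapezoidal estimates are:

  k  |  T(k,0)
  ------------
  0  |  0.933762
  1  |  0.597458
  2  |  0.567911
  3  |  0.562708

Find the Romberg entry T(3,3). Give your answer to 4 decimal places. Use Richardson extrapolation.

Richardson extrapolation on the trapezoidal column (denominator 4−1=3):
T(1,1) = (4·0.597458 − 0.933762) / 3 = 0.485357
T(2,1) = 0.567911 + (0.567911 − 0.597458)/3 = 0.558062
T(3,1) = (4·0.562708 − 0.567911) / 3 = 0.560974
T(2,2) = 0.558062 + (0.558062 − 0.485357)/15 = 0.562909
T(3,2) = (16·0.560974 − 0.558062) / 15 = 0.561168
T(3,3) = (64·0.561168 − 0.562909) / 63 = 0.561140

0.5611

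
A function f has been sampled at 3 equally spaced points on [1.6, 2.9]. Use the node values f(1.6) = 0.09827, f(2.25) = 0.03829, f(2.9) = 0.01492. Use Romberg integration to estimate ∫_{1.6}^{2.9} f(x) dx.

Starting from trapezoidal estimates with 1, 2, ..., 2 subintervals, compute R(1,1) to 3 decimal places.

0.058

R(0,0) (trapezoid, 1 panel, h=1.3000): 0.07357
R(1,0) (trapezoid, 2 panels, h=0.6500): 0.06168
R(1,1) = 0.06168 + (0.06168 − 0.07357)/3 = 0.05772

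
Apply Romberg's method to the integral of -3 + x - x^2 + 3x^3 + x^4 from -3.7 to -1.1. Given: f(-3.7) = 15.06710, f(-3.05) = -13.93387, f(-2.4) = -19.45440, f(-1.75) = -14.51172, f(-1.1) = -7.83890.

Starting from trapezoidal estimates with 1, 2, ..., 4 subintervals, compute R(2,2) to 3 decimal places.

R(0,0) (trapezoid, 1 panel, h=2.6000): 9.39666
R(1,0) (trapezoid, 2 panels, h=1.3000): -20.59239
R(2,0) (trapezoid, 4 panels, h=0.6500): -28.78583
R(1,1) = -20.59239 + (-20.59239 − 9.39666)/3 = -30.58874
R(2,1) = -28.78583 + (-28.78583 − (-20.59239))/3 = -31.51698
R(2,2) = -31.51698 + (-31.51698 − (-30.58874))/15 = -31.57886

-31.579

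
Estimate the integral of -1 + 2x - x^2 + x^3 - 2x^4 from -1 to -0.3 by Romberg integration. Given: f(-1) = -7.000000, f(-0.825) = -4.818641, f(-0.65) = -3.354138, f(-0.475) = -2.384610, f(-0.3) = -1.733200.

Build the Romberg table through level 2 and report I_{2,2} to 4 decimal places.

I_{0,0} (trapezoid, 1 panel, h=0.7000): -3.056620
I_{1,0} (trapezoid, 2 panels, h=0.3500): -2.702258
I_{2,0} (trapezoid, 4 panels, h=0.1750): -2.611698
I_{1,1} = -2.702258 + (-2.702258 − (-3.056620))/3 = -2.584137
I_{2,1} = -2.611698 + (-2.611698 − (-2.702258))/3 = -2.581511
I_{2,2} = -2.581511 + (-2.581511 − (-2.584137))/15 = -2.581336

-2.5813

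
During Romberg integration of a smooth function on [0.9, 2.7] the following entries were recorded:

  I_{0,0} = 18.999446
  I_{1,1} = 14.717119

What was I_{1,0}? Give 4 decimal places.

15.7877

From I_{1,1} = (4·I_{1,0} − I_{0,0})/3, solve for I_{1,0}:
4·I_{1,0} = 3·14.717119 + 18.999446 = 63.150803
I_{1,0} = 15.787701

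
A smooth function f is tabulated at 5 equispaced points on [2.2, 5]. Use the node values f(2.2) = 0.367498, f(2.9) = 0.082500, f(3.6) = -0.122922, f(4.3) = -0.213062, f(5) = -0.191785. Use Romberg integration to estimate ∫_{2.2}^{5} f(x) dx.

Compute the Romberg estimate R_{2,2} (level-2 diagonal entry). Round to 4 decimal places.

-0.1376

R_{0,0} (trapezoid, 1 panel, h=2.8000): 0.245998
R_{1,0} (trapezoid, 2 panels, h=1.4000): -0.049092
R_{2,0} (trapezoid, 4 panels, h=0.7000): -0.115939
R_{1,1} = -0.049092 + (-0.049092 − 0.245998)/3 = -0.147455
R_{2,1} = -0.115939 + (-0.115939 − (-0.049092))/3 = -0.138221
R_{2,2} = -0.138221 + (-0.138221 − (-0.147455))/15 = -0.137605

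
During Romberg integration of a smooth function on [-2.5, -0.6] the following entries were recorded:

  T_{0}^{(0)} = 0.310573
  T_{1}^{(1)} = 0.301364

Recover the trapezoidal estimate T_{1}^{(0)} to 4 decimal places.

0.3037

From T_{1}^{(1)} = (4·T_{1}^{(0)} − T_{0}^{(0)})/3, solve for T_{1}^{(0)}:
4·T_{1}^{(0)} = 3·0.301364 + 0.310573 = 1.214665
T_{1}^{(0)} = 0.303666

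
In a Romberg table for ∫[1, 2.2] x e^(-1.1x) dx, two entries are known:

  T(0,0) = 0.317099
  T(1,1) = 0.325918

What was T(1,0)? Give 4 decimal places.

0.3237

From T(1,1) = (4·T(1,0) − T(0,0))/3, solve for T(1,0):
4·T(1,0) = 3·0.325918 + 0.317099 = 1.294853
T(1,0) = 0.323713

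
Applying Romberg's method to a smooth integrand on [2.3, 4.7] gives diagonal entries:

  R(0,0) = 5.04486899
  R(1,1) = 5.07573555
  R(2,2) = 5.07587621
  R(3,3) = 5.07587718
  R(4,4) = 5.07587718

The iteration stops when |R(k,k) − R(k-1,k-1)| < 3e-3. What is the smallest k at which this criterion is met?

k = 2

|R(1,1) − R(0,0)| = 0.03086656 ≥ 3e-3
|R(2,2) − R(1,1)| = 0.00014066 < 3e-3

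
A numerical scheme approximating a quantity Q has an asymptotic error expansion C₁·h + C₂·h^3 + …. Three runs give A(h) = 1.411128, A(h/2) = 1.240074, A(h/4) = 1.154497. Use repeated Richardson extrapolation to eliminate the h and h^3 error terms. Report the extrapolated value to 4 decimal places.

First eliminate the h term (factor 2^1 = 2):
  B₁ = (2·1.240074 − 1.411128)/1 = 1.069020
  B₂ = (2·1.154497 − 1.240074)/1 = 1.068920
Then eliminate the h^3 term (factor 2^3 = 8):
  (8·1.068920 − 1.069020)/7 = 1.068906

1.0689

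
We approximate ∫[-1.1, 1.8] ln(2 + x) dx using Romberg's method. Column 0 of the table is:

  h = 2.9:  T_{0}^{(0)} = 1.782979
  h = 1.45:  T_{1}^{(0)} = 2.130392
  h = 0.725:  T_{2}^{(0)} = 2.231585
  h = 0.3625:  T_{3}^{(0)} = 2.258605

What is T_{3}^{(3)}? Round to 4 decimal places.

T_{1}^{(1)} = 2.130392 + (2.130392 − 1.782979)/3 = 2.246196
T_{2}^{(1)} = 2.231585 + (2.231585 − 2.130392)/3 = 2.265316
T_{3}^{(1)} = 2.258605 + (2.258605 − 2.231585)/3 = 2.267612
T_{2}^{(2)} = (16·2.265316 − 2.246196) / 15 = 2.266591
T_{3}^{(2)} = 2.267612 + (2.267612 − 2.265316)/15 = 2.267765
T_{3}^{(3)} = 2.267765 + (2.267765 − 2.266591)/63 = 2.267784

2.2678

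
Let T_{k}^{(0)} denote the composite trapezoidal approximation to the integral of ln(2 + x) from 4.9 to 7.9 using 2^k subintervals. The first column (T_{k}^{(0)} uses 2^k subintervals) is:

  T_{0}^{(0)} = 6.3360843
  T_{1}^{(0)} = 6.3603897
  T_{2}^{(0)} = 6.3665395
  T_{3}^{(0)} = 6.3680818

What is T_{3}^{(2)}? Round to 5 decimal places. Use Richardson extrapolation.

6.36860

Richardson extrapolation on the trapezoidal column (denominator 4−1=3):
T_{2}^{(1)} = 6.3665395 + (6.3665395 − 6.3603897)/3 = 6.3685894
T_{3}^{(1)} = (4·6.3680818 − 6.3665395) / 3 = 6.3685959
T_{3}^{(2)} = (16·6.3685959 − 6.3685894) / 15 = 6.3685963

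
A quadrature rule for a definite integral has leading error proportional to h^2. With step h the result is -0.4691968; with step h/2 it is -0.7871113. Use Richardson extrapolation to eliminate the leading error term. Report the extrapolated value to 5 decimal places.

The leading error scales as h^2; refining by a factor of 2 reduces it by 2^2 = 4.
Extrapolated value = (4·A(h/2) − A(h)) / (4 − 1)
= (4·(-0.7871113) − (-0.4691968)) / 3
= -2.6792484 / 3 = -0.8930828

-0.89308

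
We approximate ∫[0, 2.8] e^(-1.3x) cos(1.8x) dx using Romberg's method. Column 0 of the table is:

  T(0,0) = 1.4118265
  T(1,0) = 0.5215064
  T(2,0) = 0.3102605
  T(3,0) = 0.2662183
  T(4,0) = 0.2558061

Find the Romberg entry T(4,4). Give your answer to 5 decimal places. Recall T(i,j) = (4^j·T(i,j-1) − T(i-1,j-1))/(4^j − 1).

0.25239

T(1,1) = (4·0.5215064 − 1.4118265) / 3 = 0.2247330
T(2,1) = (4·0.3102605 − 0.5215064) / 3 = 0.2398452
T(3,1) = 0.2662183 + (0.2662183 − 0.3102605)/3 = 0.2515376
T(4,1) = 0.2558061 + (0.2558061 − 0.2662183)/3 = 0.2523354
T(2,2) = 0.2398452 + (0.2398452 − 0.2247330)/15 = 0.2408527
T(3,2) = (16·0.2515376 − 0.2398452) / 15 = 0.2523171
T(4,2) = (16·0.2523354 − 0.2515376) / 15 = 0.2523886
T(3,3) = (64·0.2523171 − 0.2408527) / 63 = 0.2524991
T(4,3) = 0.2523886 + (0.2523886 − 0.2523171)/63 = 0.2523897
T(4,4) = (256·0.2523897 − 0.2524991) / 255 = 0.2523893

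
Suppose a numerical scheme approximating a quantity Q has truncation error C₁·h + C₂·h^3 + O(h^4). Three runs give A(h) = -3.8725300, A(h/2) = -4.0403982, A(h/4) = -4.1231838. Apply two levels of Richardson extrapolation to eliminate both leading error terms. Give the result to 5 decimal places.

-4.20564

First eliminate the h term (factor 2^1 = 2):
  B₁ = (2·(-4.0403982) − (-3.8725300))/1 = -4.2082664
  B₂ = (2·(-4.1231838) − (-4.0403982))/1 = -4.2059694
Then eliminate the h^3 term (factor 2^3 = 8):
  (8·(-4.2059694) − (-4.2082664))/7 = -4.2056413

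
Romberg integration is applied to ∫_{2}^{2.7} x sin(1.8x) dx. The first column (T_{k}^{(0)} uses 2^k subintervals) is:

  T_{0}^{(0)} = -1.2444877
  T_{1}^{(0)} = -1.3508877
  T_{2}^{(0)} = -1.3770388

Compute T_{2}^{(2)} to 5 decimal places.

-1.38572

Richardson extrapolation on the trapezoidal column (denominator 4−1=3):
T_{1}^{(1)} = -1.3508877 + (-1.3508877 − (-1.2444877))/3 = -1.3863544
T_{2}^{(1)} = -1.3770388 + (-1.3770388 − (-1.3508877))/3 = -1.3857558
T_{2}^{(2)} = (16·(-1.3857558) − (-1.3863544)) / 15 = -1.3857159
(Column j=1 coincides with Simpson's rule on the same nodes.)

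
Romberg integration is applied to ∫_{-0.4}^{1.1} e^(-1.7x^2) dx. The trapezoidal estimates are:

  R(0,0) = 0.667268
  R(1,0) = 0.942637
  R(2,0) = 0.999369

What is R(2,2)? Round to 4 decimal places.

Richardson extrapolation on the trapezoidal column (denominator 4−1=3):
R(1,1) = (4·0.942637 − 0.667268) / 3 = 1.034427
R(2,1) = 0.999369 + (0.999369 − 0.942637)/3 = 1.018280
R(2,2) = (16·1.018280 − 1.034427) / 15 = 1.017204

1.0172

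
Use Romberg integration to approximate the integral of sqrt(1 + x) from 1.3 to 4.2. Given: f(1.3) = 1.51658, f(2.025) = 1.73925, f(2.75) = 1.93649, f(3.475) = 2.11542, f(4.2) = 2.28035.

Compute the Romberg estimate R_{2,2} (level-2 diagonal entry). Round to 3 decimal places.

5.580

R_{0,0} (trapezoid, 1 panel, h=2.9000): 5.50555
R_{1,0} (trapezoid, 2 panels, h=1.4500): 5.56068
R_{2,0} (trapezoid, 4 panels, h=0.7250): 5.57498
R_{1,1} = 5.56068 + (5.56068 − 5.50555)/3 = 5.57906
R_{2,1} = 5.57498 + (5.57498 − 5.56068)/3 = 5.57975
R_{2,2} = 5.57975 + (5.57975 − 5.57906)/15 = 5.57980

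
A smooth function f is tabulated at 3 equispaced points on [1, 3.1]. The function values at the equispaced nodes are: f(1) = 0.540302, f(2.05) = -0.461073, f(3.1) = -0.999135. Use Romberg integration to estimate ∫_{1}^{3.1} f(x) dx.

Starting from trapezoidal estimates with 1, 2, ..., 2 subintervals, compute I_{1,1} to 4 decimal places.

I_{0,0} (trapezoid, 1 panel, h=2.1000): -0.481775
I_{1,0} (trapezoid, 2 panels, h=1.0500): -0.725014
I_{1,1} = -0.725014 + (-0.725014 − (-0.481775))/3 = -0.806094

-0.8061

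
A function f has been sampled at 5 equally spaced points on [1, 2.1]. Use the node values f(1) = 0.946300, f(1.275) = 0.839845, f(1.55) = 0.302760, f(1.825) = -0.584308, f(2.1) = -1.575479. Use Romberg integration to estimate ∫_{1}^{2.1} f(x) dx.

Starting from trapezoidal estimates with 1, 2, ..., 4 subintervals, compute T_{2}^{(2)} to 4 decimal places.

0.0905

T_{0}^{(0)} (trapezoid, 1 panel, h=1.1000): -0.346048
T_{1}^{(0)} (trapezoid, 2 panels, h=0.5500): -0.006506
T_{2}^{(0)} (trapezoid, 4 panels, h=0.2750): 0.067020
T_{1}^{(1)} = -0.006506 + (-0.006506 − (-0.346048))/3 = 0.106675
T_{2}^{(1)} = 0.067020 + (0.067020 − (-0.006506))/3 = 0.091529
T_{2}^{(2)} = 0.091529 + (0.091529 − 0.106675)/15 = 0.090519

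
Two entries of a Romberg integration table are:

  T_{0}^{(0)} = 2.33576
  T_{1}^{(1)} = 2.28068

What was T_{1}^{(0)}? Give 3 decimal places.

From T_{1}^{(1)} = (4·T_{1}^{(0)} − T_{0}^{(0)})/3, solve for T_{1}^{(0)}:
4·T_{1}^{(0)} = 3·2.28068 + 2.33576 = 9.17780
T_{1}^{(0)} = 2.29445

2.294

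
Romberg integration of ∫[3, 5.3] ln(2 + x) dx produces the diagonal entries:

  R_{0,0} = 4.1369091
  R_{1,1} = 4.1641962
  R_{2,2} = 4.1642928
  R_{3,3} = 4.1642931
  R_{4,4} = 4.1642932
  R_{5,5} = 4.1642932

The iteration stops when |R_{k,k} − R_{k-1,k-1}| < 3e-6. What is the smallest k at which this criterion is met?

|R_{1,1} − R_{0,0}| = 0.0272871 ≥ 3e-6
|R_{2,2} − R_{1,1}| = 0.0000966 ≥ 3e-6
|R_{3,3} − R_{2,2}| = 0.0000003 < 3e-6

k = 3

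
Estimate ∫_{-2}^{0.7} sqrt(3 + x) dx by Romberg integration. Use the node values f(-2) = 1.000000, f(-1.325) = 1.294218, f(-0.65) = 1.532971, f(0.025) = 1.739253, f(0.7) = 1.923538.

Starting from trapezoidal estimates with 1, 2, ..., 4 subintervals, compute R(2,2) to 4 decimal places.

R(0,0) (trapezoid, 1 panel, h=2.7000): 3.946776
R(1,0) (trapezoid, 2 panels, h=1.3500): 4.042899
R(2,0) (trapezoid, 4 panels, h=0.6750): 4.069042
R(1,1) = 4.042899 + (4.042899 − 3.946776)/3 = 4.074940
R(2,1) = 4.069042 + (4.069042 − 4.042899)/3 = 4.077756
R(2,2) = 4.077756 + (4.077756 − 4.074940)/15 = 4.077944

4.0779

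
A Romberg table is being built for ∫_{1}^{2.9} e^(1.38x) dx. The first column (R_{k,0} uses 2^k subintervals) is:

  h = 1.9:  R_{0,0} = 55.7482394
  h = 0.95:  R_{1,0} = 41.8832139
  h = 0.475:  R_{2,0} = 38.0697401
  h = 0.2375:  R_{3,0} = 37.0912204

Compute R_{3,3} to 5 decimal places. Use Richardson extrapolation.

36.76273

Richardson extrapolation on the trapezoidal column (denominator 4−1=3):
R_{1,1} = (4·41.8832139 − 55.7482394) / 3 = 37.2615387
R_{2,1} = (4·38.0697401 − 41.8832139) / 3 = 36.7985822
R_{3,1} = (4·37.0912204 − 38.0697401) / 3 = 36.7650472
R_{2,2} = (16·36.7985822 − 37.2615387) / 15 = 36.7677184
R_{3,2} = 36.7650472 + (36.7650472 − 36.7985822)/15 = 36.7628115
R_{3,3} = (64·36.7628115 − 36.7677184) / 63 = 36.7627336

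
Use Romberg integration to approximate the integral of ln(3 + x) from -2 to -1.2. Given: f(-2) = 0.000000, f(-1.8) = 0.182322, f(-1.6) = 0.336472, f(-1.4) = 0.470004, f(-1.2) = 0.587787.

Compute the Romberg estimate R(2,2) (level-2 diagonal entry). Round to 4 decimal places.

0.2580

R(0,0) (trapezoid, 1 panel, h=0.8000): 0.235115
R(1,0) (trapezoid, 2 panels, h=0.4000): 0.252146
R(2,0) (trapezoid, 4 panels, h=0.2000): 0.256538
R(1,1) = 0.252146 + (0.252146 − 0.235115)/3 = 0.257823
R(2,1) = 0.256538 + (0.256538 − 0.252146)/3 = 0.258002
R(2,2) = 0.258002 + (0.258002 − 0.257823)/15 = 0.258014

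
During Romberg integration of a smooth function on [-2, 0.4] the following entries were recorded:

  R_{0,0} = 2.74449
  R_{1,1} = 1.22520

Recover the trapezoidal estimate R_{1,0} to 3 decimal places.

1.605

From R_{1,1} = (4·R_{1,0} − R_{0,0})/3, solve for R_{1,0}:
4·R_{1,0} = 3·1.22520 + 2.74449 = 6.42009
R_{1,0} = 1.60502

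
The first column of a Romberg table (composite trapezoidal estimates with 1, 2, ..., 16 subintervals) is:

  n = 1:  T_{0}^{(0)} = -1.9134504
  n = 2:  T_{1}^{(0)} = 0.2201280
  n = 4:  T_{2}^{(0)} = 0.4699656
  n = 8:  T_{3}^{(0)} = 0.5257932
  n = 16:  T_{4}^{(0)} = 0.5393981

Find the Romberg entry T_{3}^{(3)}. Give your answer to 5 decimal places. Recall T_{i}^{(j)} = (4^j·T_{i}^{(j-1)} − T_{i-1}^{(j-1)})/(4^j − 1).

Richardson extrapolation on the trapezoidal column (denominator 4−1=3):
T_{1}^{(1)} = 0.2201280 + (0.2201280 − (-1.9134504))/3 = 0.9313208
T_{2}^{(1)} = (4·0.4699656 − 0.2201280) / 3 = 0.5532448
T_{3}^{(1)} = 0.5257932 + (0.5257932 − 0.4699656)/3 = 0.5444024
T_{2}^{(2)} = (16·0.5532448 − 0.9313208) / 15 = 0.5280397
T_{3}^{(2)} = 0.5444024 + (0.5444024 − 0.5532448)/15 = 0.5438129
T_{3}^{(3)} = 0.5438129 + (0.5438129 − 0.5280397)/63 = 0.5440633

0.54406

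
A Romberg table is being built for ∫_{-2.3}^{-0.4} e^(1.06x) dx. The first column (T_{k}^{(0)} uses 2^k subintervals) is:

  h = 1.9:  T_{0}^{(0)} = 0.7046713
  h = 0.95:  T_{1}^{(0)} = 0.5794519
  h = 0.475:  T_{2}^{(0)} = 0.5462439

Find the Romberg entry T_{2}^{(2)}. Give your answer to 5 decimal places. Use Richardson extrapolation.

Richardson extrapolation on the trapezoidal column (denominator 4−1=3):
T_{1}^{(1)} = (4·0.5794519 − 0.7046713) / 3 = 0.5377121
T_{2}^{(1)} = (4·0.5462439 − 0.5794519) / 3 = 0.5351746
T_{2}^{(2)} = (16·0.5351746 − 0.5377121) / 15 = 0.5350054

0.53501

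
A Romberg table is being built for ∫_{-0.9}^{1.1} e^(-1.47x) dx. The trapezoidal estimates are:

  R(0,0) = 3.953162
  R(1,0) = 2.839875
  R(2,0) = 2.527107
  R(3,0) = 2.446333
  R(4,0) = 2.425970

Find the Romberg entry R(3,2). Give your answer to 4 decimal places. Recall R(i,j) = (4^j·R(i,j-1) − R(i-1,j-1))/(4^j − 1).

2.4192

Richardson extrapolation on the trapezoidal column (denominator 4−1=3):
R(2,1) = 2.527107 + (2.527107 − 2.839875)/3 = 2.422851
R(3,1) = 2.446333 + (2.446333 − 2.527107)/3 = 2.419408
R(3,2) = 2.419408 + (2.419408 − 2.422851)/15 = 2.419178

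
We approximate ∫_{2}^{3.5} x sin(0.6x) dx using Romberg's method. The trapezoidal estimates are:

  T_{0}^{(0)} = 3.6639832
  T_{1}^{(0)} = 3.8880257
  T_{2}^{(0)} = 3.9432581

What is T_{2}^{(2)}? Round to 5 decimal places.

3.96160

T_{1}^{(1)} = 3.8880257 + (3.8880257 − 3.6639832)/3 = 3.9627065
T_{2}^{(1)} = 3.9432581 + (3.9432581 − 3.8880257)/3 = 3.9616689
T_{2}^{(2)} = 3.9616689 + (3.9616689 − 3.9627065)/15 = 3.9615997
(Column j=1 coincides with Simpson's rule on the same nodes.)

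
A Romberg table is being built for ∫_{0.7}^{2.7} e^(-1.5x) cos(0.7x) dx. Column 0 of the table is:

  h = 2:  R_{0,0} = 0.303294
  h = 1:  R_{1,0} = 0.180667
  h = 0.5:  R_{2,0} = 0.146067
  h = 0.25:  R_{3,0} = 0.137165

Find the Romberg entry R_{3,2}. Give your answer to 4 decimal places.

Richardson extrapolation on the trapezoidal column (denominator 4−1=3):
R_{2,1} = (4·0.146067 − 0.180667) / 3 = 0.134534
R_{3,1} = (4·0.137165 − 0.146067) / 3 = 0.134198
R_{3,2} = 0.134198 + (0.134198 − 0.134534)/15 = 0.134176

0.1342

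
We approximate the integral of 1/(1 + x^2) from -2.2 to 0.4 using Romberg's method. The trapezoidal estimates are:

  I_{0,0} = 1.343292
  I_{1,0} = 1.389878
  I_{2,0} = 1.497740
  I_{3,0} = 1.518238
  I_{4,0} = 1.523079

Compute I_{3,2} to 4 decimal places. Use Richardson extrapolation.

1.5245

Richardson extrapolation on the trapezoidal column (denominator 4−1=3):
I_{2,1} = (4·1.497740 − 1.389878) / 3 = 1.533694
I_{3,1} = 1.518238 + (1.518238 − 1.497740)/3 = 1.525071
I_{3,2} = (16·1.525071 − 1.533694) / 15 = 1.524496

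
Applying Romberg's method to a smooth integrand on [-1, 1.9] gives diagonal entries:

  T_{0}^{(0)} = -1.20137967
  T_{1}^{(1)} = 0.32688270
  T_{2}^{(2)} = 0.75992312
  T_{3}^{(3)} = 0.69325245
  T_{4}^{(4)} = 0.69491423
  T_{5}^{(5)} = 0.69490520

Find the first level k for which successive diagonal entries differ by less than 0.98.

k = 2

|T_{1}^{(1)} − T_{0}^{(0)}| = 1.52826237 ≥ 0.98
|T_{2}^{(2)} − T_{1}^{(1)}| = 0.43304042 < 0.98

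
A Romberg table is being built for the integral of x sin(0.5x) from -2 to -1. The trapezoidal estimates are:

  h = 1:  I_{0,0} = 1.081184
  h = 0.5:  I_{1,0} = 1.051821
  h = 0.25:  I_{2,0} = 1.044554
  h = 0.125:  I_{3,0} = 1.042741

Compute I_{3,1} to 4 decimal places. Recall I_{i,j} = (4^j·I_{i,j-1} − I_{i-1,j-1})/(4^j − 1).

1.0421

Richardson extrapolation on the trapezoidal column (denominator 4−1=3):
I_{3,1} = 1.042741 + (1.042741 − 1.044554)/3 = 1.042137
(Column j=1 coincides with Simpson's rule on the same nodes.)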